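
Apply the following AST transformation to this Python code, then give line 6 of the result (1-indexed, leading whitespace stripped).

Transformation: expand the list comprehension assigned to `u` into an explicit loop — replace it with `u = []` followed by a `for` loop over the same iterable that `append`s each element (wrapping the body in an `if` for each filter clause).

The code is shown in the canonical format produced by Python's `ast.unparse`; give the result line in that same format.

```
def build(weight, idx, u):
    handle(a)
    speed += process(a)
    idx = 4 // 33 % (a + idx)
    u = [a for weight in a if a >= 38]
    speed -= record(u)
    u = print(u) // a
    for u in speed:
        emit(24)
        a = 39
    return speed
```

for weight in a:

Transformed code:
def build(weight, idx, u):
    handle(a)
    speed += process(a)
    idx = 4 // 33 % (a + idx)
    u = []
    for weight in a:
        if a >= 38:
            u.append(a)
    speed -= record(u)
    u = print(u) // a
    for u in speed:
        emit(24)
        a = 39
    return speed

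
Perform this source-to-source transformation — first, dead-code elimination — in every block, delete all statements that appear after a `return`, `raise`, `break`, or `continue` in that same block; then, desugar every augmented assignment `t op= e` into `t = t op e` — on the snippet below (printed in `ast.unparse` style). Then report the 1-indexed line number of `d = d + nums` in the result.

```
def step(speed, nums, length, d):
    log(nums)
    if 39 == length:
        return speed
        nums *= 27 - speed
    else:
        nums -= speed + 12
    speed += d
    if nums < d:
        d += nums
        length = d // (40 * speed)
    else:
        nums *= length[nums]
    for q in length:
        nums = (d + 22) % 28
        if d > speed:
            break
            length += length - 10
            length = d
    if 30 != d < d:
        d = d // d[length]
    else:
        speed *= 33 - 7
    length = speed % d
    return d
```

9

Transformed code:
def step(speed, nums, length, d):
    log(nums)
    if 39 == length:
        return speed
    else:
        nums = nums - (speed + 12)
    speed = speed + d
    if nums < d:
        d = d + nums
        length = d // (40 * speed)
    else:
        nums = nums * length[nums]
    for q in length:
        nums = (d + 22) % 28
        if d > speed:
            break
    if 30 != d < d:
        d = d // d[length]
    else:
        speed = speed * (33 - 7)
    length = speed % d
    return d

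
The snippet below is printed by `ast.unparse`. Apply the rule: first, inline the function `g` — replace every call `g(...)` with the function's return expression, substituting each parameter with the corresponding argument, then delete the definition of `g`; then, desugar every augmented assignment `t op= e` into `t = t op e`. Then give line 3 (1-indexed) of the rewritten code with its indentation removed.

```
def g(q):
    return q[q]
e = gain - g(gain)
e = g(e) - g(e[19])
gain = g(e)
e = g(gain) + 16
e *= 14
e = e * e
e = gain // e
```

gain = e[e]

Transformed code:
e = gain - gain[gain]
e = e[e] - e[19][e[19]]
gain = e[e]
e = gain[gain] + 16
e = e * 14
e = e * e
e = gain // e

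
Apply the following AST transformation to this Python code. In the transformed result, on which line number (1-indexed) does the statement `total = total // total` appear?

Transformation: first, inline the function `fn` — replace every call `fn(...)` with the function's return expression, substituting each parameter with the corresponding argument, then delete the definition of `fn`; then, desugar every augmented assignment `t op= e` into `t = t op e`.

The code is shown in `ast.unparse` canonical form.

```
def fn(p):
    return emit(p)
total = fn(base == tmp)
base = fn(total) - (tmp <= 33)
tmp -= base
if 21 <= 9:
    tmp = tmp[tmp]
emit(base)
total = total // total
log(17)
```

7

Transformed code:
total = emit(base == tmp)
base = emit(total) - (tmp <= 33)
tmp = tmp - base
if 21 <= 9:
    tmp = tmp[tmp]
emit(base)
total = total // total
log(17)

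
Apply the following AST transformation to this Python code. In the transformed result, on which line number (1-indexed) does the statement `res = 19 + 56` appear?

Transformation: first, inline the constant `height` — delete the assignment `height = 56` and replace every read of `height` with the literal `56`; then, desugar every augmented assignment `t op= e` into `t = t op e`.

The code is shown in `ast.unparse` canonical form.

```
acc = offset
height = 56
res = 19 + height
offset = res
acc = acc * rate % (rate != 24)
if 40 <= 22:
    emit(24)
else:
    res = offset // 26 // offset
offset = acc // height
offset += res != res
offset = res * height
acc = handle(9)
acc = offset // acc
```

Transformed code:
acc = offset
res = 19 + 56
offset = res
acc = acc * rate % (rate != 24)
if 40 <= 22:
    emit(24)
else:
    res = offset // 26 // offset
offset = acc // 56
offset = offset + (res != res)
offset = res * 56
acc = handle(9)
acc = offset // acc

2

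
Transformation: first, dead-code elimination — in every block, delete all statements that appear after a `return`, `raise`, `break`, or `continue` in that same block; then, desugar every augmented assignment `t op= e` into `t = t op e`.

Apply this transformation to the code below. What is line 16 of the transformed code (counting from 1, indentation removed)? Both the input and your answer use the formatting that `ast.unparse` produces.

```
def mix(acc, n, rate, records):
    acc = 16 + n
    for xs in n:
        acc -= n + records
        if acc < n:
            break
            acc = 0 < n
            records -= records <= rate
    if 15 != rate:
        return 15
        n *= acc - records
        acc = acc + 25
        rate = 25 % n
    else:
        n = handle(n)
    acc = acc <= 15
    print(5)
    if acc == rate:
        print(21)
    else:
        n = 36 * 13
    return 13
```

n = 36 * 13

Transformed code:
def mix(acc, n, rate, records):
    acc = 16 + n
    for xs in n:
        acc = acc - (n + records)
        if acc < n:
            break
    if 15 != rate:
        return 15
    else:
        n = handle(n)
    acc = acc <= 15
    print(5)
    if acc == rate:
        print(21)
    else:
        n = 36 * 13
    return 13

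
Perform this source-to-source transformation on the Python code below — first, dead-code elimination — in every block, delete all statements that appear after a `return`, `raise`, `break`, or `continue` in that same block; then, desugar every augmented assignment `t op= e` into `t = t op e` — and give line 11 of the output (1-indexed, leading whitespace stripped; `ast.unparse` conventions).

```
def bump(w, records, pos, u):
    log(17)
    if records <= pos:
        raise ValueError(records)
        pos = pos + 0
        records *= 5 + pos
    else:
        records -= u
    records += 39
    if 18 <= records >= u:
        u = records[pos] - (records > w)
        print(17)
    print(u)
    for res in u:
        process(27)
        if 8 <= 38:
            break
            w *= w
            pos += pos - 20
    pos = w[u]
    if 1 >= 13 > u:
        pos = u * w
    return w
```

Transformed code:
def bump(w, records, pos, u):
    log(17)
    if records <= pos:
        raise ValueError(records)
    else:
        records = records - u
    records = records + 39
    if 18 <= records >= u:
        u = records[pos] - (records > w)
        print(17)
    print(u)
    for res in u:
        process(27)
        if 8 <= 38:
            break
    pos = w[u]
    if 1 >= 13 > u:
        pos = u * w
    return w

print(u)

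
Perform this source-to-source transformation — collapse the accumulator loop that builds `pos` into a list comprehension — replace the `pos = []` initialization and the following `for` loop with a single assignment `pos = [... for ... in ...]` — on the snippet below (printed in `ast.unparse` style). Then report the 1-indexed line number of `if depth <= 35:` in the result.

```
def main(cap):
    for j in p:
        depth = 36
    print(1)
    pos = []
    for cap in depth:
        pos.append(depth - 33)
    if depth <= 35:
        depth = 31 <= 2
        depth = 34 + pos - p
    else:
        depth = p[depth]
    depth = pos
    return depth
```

6

Transformed code:
def main(cap):
    for j in p:
        depth = 36
    print(1)
    pos = [depth - 33 for cap in depth]
    if depth <= 35:
        depth = 31 <= 2
        depth = 34 + pos - p
    else:
        depth = p[depth]
    depth = pos
    return depth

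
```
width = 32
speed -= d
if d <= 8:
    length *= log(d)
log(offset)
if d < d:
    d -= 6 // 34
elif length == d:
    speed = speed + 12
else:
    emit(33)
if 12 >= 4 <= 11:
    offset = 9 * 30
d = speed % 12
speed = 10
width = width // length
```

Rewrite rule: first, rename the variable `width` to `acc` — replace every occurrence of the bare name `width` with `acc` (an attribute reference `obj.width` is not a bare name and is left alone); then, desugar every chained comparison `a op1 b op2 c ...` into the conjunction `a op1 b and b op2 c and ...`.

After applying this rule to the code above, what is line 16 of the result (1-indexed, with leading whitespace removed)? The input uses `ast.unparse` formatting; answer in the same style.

Transformed code:
acc = 32
speed -= d
if d <= 8:
    length *= log(d)
log(offset)
if d < d:
    d -= 6 // 34
elif length == d:
    speed = speed + 12
else:
    emit(33)
if 12 >= 4 and 4 <= 11:
    offset = 9 * 30
d = speed % 12
speed = 10
acc = acc // length

acc = acc // length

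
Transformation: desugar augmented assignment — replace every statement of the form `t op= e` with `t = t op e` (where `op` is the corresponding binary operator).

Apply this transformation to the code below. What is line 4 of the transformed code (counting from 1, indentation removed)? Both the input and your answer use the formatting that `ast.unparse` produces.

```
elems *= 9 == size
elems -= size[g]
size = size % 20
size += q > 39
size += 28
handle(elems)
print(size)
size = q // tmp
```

size = size + (q > 39)

Transformed code:
elems = elems * (9 == size)
elems = elems - size[g]
size = size % 20
size = size + (q > 39)
size = size + 28
handle(elems)
print(size)
size = q // tmp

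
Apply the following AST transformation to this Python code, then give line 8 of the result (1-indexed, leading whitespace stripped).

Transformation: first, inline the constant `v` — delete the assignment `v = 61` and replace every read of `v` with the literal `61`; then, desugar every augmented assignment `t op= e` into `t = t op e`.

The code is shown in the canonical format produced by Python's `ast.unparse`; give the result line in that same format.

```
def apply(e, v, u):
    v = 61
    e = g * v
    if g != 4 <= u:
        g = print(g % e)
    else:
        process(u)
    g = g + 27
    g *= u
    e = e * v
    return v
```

g = g * u

Transformed code:
def apply(e, v, u):
    e = g * 61
    if g != 4 <= u:
        g = print(g % e)
    else:
        process(u)
    g = g + 27
    g = g * u
    e = e * 61
    return 61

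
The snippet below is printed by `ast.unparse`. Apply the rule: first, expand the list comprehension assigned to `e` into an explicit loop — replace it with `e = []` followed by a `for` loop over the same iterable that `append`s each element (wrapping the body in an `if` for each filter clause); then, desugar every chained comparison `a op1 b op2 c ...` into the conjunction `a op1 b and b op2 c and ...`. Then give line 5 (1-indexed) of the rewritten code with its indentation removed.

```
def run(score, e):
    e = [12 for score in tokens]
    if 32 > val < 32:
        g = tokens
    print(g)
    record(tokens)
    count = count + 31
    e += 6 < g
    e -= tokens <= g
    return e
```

Transformed code:
def run(score, e):
    e = []
    for score in tokens:
        e.append(12)
    if 32 > val and val < 32:
        g = tokens
    print(g)
    record(tokens)
    count = count + 31
    e += 6 < g
    e -= tokens <= g
    return e

if 32 > val and val < 32:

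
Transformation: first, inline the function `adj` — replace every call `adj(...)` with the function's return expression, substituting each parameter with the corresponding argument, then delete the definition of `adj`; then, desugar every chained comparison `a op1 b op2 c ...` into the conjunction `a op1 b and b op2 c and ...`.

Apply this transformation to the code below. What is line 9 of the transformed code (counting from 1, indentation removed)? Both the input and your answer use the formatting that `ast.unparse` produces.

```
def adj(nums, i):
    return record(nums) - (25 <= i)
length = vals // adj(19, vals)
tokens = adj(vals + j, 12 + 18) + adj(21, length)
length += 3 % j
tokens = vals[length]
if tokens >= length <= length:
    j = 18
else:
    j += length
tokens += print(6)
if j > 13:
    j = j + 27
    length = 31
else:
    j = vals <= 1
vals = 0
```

tokens += print(6)

Transformed code:
length = vals // (record(19) - (25 <= vals))
tokens = record(vals + j) - (25 <= 12 + 18) + (record(21) - (25 <= length))
length += 3 % j
tokens = vals[length]
if tokens >= length and length <= length:
    j = 18
else:
    j += length
tokens += print(6)
if j > 13:
    j = j + 27
    length = 31
else:
    j = vals <= 1
vals = 0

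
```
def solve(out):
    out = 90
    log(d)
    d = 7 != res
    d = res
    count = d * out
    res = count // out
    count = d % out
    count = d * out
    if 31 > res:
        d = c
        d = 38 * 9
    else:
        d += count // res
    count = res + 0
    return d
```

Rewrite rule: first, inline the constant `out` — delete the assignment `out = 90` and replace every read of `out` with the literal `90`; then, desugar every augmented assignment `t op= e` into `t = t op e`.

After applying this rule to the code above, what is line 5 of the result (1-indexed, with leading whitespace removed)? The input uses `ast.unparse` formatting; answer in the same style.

count = d * 90

Transformed code:
def solve(out):
    log(d)
    d = 7 != res
    d = res
    count = d * 90
    res = count // 90
    count = d % 90
    count = d * 90
    if 31 > res:
        d = c
        d = 38 * 9
    else:
        d = d + count // res
    count = res + 0
    return d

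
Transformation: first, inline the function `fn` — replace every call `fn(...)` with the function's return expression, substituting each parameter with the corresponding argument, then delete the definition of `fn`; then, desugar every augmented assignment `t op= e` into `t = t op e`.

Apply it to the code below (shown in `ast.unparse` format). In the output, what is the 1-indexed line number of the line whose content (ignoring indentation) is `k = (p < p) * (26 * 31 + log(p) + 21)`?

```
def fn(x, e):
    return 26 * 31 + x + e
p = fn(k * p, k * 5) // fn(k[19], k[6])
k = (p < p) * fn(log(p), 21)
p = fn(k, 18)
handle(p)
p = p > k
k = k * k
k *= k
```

Transformed code:
p = (26 * 31 + k * p + k * 5) // (26 * 31 + k[19] + k[6])
k = (p < p) * (26 * 31 + log(p) + 21)
p = 26 * 31 + k + 18
handle(p)
p = p > k
k = k * k
k = k * k

2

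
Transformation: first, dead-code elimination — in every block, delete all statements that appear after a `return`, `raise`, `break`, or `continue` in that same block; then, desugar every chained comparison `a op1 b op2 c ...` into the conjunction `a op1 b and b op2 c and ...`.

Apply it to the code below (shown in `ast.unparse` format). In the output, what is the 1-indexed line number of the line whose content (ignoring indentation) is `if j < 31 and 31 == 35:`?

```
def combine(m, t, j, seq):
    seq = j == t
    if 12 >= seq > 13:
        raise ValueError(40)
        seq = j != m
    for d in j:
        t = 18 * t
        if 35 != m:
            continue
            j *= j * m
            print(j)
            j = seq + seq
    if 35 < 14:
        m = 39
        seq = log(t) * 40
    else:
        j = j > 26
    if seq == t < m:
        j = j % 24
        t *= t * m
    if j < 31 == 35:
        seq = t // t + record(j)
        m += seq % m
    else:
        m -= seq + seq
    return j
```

17

Transformed code:
def combine(m, t, j, seq):
    seq = j == t
    if 12 >= seq and seq > 13:
        raise ValueError(40)
    for d in j:
        t = 18 * t
        if 35 != m:
            continue
    if 35 < 14:
        m = 39
        seq = log(t) * 40
    else:
        j = j > 26
    if seq == t and t < m:
        j = j % 24
        t *= t * m
    if j < 31 and 31 == 35:
        seq = t // t + record(j)
        m += seq % m
    else:
        m -= seq + seq
    return j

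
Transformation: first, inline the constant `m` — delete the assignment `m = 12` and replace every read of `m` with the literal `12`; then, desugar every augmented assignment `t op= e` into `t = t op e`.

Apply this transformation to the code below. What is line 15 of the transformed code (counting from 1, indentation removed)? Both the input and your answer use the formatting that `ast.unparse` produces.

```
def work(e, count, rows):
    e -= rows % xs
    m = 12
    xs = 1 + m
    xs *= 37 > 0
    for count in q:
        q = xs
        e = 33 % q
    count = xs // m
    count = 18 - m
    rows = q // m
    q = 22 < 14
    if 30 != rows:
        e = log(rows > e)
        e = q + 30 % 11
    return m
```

Transformed code:
def work(e, count, rows):
    e = e - rows % xs
    xs = 1 + 12
    xs = xs * (37 > 0)
    for count in q:
        q = xs
        e = 33 % q
    count = xs // 12
    count = 18 - 12
    rows = q // 12
    q = 22 < 14
    if 30 != rows:
        e = log(rows > e)
        e = q + 30 % 11
    return 12

return 12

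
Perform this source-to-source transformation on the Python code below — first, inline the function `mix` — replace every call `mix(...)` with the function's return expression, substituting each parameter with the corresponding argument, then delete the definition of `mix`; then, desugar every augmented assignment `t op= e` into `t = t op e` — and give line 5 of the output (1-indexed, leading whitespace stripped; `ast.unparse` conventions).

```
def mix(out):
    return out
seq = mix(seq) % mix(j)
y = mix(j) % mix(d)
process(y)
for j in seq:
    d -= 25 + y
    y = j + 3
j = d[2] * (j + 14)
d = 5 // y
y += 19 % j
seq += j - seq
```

Transformed code:
seq = seq % j
y = j % d
process(y)
for j in seq:
    d = d - (25 + y)
    y = j + 3
j = d[2] * (j + 14)
d = 5 // y
y = y + 19 % j
seq = seq + (j - seq)

d = d - (25 + y)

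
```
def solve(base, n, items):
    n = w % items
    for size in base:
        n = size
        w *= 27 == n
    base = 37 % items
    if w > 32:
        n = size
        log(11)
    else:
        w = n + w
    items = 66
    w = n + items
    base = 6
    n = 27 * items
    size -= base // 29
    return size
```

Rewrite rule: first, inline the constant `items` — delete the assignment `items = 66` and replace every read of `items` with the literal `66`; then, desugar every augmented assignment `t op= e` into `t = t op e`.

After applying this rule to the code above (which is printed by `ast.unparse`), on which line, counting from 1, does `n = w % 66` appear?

Transformed code:
def solve(base, n, items):
    n = w % 66
    for size in base:
        n = size
        w = w * (27 == n)
    base = 37 % 66
    if w > 32:
        n = size
        log(11)
    else:
        w = n + w
    w = n + 66
    base = 6
    n = 27 * 66
    size = size - base // 29
    return size

2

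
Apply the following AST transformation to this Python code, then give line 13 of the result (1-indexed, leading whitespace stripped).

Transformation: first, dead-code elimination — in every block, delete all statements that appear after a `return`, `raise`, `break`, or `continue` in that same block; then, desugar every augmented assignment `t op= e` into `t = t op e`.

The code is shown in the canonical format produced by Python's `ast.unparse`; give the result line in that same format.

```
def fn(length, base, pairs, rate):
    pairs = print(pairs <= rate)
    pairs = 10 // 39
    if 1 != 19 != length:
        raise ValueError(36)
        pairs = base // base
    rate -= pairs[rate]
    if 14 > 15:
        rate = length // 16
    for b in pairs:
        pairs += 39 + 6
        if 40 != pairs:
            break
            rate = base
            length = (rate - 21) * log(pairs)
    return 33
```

Transformed code:
def fn(length, base, pairs, rate):
    pairs = print(pairs <= rate)
    pairs = 10 // 39
    if 1 != 19 != length:
        raise ValueError(36)
    rate = rate - pairs[rate]
    if 14 > 15:
        rate = length // 16
    for b in pairs:
        pairs = pairs + (39 + 6)
        if 40 != pairs:
            break
    return 33

return 33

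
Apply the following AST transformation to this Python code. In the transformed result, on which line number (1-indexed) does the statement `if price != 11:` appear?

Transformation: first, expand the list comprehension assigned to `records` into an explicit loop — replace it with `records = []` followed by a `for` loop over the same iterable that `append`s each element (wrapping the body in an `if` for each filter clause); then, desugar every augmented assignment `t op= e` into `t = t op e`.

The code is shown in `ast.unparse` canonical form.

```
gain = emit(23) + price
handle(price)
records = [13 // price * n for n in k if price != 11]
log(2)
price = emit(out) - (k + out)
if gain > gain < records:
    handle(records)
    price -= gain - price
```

5

Transformed code:
gain = emit(23) + price
handle(price)
records = []
for n in k:
    if price != 11:
        records.append(13 // price * n)
log(2)
price = emit(out) - (k + out)
if gain > gain < records:
    handle(records)
    price = price - (gain - price)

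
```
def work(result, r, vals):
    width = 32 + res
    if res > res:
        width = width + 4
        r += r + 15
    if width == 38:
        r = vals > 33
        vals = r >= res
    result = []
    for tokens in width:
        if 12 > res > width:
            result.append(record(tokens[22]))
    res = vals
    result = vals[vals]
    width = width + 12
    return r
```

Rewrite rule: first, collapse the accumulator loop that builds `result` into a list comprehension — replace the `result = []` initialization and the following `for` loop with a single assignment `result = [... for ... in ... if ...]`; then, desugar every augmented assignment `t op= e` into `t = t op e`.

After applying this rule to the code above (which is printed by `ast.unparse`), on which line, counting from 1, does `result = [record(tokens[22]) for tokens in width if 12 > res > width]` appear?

9

Transformed code:
def work(result, r, vals):
    width = 32 + res
    if res > res:
        width = width + 4
        r = r + (r + 15)
    if width == 38:
        r = vals > 33
        vals = r >= res
    result = [record(tokens[22]) for tokens in width if 12 > res > width]
    res = vals
    result = vals[vals]
    width = width + 12
    return r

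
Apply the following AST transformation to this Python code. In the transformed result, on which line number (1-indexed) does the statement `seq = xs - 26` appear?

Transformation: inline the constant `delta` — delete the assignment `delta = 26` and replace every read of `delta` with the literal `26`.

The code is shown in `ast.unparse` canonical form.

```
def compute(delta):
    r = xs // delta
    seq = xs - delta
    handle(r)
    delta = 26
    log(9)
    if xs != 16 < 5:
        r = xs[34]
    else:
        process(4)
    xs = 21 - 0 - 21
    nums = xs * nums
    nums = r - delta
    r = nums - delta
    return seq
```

Transformed code:
def compute(delta):
    r = xs // 26
    seq = xs - 26
    handle(r)
    log(9)
    if xs != 16 < 5:
        r = xs[34]
    else:
        process(4)
    xs = 21 - 0 - 21
    nums = xs * nums
    nums = r - 26
    r = nums - 26
    return seq

3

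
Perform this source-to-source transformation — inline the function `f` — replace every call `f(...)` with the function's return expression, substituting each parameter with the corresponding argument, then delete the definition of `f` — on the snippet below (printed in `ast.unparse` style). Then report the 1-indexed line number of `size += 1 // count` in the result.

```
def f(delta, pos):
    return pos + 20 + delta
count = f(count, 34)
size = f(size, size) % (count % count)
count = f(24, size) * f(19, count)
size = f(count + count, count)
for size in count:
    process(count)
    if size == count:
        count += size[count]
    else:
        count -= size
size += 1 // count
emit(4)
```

11

Transformed code:
count = 34 + 20 + count
size = (size + 20 + size) % (count % count)
count = (size + 20 + 24) * (count + 20 + 19)
size = count + 20 + (count + count)
for size in count:
    process(count)
    if size == count:
        count += size[count]
    else:
        count -= size
size += 1 // count
emit(4)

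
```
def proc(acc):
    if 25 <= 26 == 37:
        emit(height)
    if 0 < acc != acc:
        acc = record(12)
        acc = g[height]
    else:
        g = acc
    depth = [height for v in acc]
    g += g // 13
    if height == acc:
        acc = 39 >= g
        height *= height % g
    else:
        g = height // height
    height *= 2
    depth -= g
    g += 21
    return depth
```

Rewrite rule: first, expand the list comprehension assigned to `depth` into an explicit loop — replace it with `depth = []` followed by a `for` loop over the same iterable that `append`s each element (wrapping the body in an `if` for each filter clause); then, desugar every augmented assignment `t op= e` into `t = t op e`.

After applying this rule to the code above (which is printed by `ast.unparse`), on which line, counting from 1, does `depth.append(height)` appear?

Transformed code:
def proc(acc):
    if 25 <= 26 == 37:
        emit(height)
    if 0 < acc != acc:
        acc = record(12)
        acc = g[height]
    else:
        g = acc
    depth = []
    for v in acc:
        depth.append(height)
    g = g + g // 13
    if height == acc:
        acc = 39 >= g
        height = height * (height % g)
    else:
        g = height // height
    height = height * 2
    depth = depth - g
    g = g + 21
    return depth

11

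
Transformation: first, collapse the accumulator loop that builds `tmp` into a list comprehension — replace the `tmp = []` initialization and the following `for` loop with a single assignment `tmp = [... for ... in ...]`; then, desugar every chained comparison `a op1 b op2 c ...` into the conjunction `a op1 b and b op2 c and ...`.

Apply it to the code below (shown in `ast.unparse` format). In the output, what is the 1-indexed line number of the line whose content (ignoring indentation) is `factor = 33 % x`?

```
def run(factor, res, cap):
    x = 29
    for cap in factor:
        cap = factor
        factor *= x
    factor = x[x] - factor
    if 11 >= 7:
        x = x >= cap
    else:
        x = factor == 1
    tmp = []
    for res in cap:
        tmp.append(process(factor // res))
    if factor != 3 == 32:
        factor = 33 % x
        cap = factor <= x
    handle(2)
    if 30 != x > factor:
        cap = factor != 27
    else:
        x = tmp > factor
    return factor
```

13

Transformed code:
def run(factor, res, cap):
    x = 29
    for cap in factor:
        cap = factor
        factor *= x
    factor = x[x] - factor
    if 11 >= 7:
        x = x >= cap
    else:
        x = factor == 1
    tmp = [process(factor // res) for res in cap]
    if factor != 3 and 3 == 32:
        factor = 33 % x
        cap = factor <= x
    handle(2)
    if 30 != x and x > factor:
        cap = factor != 27
    else:
        x = tmp > factor
    return factor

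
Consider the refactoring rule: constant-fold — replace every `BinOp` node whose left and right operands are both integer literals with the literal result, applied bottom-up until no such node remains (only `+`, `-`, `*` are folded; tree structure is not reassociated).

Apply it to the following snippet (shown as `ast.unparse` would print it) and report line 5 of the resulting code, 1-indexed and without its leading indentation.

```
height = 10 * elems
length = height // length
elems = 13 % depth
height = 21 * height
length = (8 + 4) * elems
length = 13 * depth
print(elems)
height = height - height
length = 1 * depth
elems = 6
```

Transformed code:
height = 10 * elems
length = height // length
elems = 13 % depth
height = 21 * height
length = 12 * elems
length = 13 * depth
print(elems)
height = height - height
length = 1 * depth
elems = 6

length = 12 * elems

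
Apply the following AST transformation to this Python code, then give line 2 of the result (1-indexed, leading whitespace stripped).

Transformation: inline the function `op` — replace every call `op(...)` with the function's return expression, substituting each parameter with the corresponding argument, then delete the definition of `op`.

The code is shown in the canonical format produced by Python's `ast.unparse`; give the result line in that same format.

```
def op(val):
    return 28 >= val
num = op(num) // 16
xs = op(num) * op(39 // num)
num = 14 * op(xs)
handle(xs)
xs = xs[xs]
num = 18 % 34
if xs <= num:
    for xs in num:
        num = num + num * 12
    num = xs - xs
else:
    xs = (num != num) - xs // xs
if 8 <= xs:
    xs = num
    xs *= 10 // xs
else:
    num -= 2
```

Transformed code:
num = (28 >= num) // 16
xs = (28 >= num) * (28 >= 39 // num)
num = 14 * (28 >= xs)
handle(xs)
xs = xs[xs]
num = 18 % 34
if xs <= num:
    for xs in num:
        num = num + num * 12
    num = xs - xs
else:
    xs = (num != num) - xs // xs
if 8 <= xs:
    xs = num
    xs *= 10 // xs
else:
    num -= 2

xs = (28 >= num) * (28 >= 39 // num)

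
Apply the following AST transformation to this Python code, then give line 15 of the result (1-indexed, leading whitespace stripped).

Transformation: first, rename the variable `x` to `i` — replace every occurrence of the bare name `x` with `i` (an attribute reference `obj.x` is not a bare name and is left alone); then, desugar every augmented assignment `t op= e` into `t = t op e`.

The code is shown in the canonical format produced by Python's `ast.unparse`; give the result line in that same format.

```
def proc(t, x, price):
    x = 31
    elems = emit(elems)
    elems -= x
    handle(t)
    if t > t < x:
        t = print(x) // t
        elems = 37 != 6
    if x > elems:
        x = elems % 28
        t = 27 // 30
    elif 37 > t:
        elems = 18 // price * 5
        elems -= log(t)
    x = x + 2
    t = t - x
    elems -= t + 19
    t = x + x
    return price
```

Transformed code:
def proc(t, i, price):
    i = 31
    elems = emit(elems)
    elems = elems - i
    handle(t)
    if t > t < i:
        t = print(i) // t
        elems = 37 != 6
    if i > elems:
        i = elems % 28
        t = 27 // 30
    elif 37 > t:
        elems = 18 // price * 5
        elems = elems - log(t)
    i = i + 2
    t = t - i
    elems = elems - (t + 19)
    t = i + i
    return price

i = i + 2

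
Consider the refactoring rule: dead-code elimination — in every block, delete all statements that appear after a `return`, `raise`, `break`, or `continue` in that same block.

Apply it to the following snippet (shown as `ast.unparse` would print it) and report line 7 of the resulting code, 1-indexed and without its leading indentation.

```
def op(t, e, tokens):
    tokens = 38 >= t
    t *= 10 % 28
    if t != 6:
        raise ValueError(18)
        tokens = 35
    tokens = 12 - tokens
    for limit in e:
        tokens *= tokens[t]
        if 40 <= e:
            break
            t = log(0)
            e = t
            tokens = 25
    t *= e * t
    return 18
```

Transformed code:
def op(t, e, tokens):
    tokens = 38 >= t
    t *= 10 % 28
    if t != 6:
        raise ValueError(18)
    tokens = 12 - tokens
    for limit in e:
        tokens *= tokens[t]
        if 40 <= e:
            break
    t *= e * t
    return 18

for limit in e:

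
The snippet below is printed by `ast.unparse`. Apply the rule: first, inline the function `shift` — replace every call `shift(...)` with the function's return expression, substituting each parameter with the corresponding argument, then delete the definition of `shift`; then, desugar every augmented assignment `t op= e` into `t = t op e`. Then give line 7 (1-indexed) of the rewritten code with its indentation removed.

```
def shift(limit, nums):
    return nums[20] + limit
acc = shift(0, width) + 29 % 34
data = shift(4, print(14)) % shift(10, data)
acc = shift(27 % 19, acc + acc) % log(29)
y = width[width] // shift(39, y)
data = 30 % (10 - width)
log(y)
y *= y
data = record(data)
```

Transformed code:
acc = width[20] + 0 + 29 % 34
data = (print(14)[20] + 4) % (data[20] + 10)
acc = ((acc + acc)[20] + 27 % 19) % log(29)
y = width[width] // (y[20] + 39)
data = 30 % (10 - width)
log(y)
y = y * y
data = record(data)

y = y * y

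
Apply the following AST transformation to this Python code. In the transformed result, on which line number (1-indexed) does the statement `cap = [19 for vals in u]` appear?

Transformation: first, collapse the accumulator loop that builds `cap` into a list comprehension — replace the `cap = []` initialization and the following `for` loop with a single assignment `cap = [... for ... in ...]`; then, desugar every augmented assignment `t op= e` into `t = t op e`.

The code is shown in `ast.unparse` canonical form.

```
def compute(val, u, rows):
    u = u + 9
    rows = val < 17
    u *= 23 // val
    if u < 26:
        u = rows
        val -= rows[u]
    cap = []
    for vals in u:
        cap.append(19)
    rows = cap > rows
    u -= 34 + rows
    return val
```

8

Transformed code:
def compute(val, u, rows):
    u = u + 9
    rows = val < 17
    u = u * (23 // val)
    if u < 26:
        u = rows
        val = val - rows[u]
    cap = [19 for vals in u]
    rows = cap > rows
    u = u - (34 + rows)
    return val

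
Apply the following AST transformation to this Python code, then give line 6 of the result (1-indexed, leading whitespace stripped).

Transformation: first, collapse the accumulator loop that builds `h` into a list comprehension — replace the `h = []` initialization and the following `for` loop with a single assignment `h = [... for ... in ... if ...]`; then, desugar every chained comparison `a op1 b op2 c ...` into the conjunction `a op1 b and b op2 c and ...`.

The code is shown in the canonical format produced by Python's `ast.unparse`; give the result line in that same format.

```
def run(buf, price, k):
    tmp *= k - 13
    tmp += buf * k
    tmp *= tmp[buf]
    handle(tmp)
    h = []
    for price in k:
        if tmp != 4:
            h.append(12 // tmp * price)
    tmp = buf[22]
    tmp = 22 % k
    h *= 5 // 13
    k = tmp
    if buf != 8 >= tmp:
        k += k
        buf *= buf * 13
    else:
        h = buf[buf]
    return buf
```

Transformed code:
def run(buf, price, k):
    tmp *= k - 13
    tmp += buf * k
    tmp *= tmp[buf]
    handle(tmp)
    h = [12 // tmp * price for price in k if tmp != 4]
    tmp = buf[22]
    tmp = 22 % k
    h *= 5 // 13
    k = tmp
    if buf != 8 and 8 >= tmp:
        k += k
        buf *= buf * 13
    else:
        h = buf[buf]
    return buf

h = [12 // tmp * price for price in k if tmp != 4]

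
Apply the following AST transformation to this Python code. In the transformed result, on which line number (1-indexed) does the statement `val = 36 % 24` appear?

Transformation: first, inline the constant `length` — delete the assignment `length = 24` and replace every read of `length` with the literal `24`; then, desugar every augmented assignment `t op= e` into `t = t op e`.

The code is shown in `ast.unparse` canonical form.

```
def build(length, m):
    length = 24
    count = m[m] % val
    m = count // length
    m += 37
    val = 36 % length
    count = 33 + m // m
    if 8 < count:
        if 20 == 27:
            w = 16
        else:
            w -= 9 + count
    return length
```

Transformed code:
def build(length, m):
    count = m[m] % val
    m = count // 24
    m = m + 37
    val = 36 % 24
    count = 33 + m // m
    if 8 < count:
        if 20 == 27:
            w = 16
        else:
            w = w - (9 + count)
    return 24

5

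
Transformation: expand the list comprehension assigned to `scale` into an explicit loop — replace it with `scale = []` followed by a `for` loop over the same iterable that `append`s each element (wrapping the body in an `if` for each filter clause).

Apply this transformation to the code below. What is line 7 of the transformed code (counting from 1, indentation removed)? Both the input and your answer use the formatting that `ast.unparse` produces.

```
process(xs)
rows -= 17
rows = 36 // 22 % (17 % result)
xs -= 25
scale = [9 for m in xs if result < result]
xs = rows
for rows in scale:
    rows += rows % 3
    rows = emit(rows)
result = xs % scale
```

Transformed code:
process(xs)
rows -= 17
rows = 36 // 22 % (17 % result)
xs -= 25
scale = []
for m in xs:
    if result < result:
        scale.append(9)
xs = rows
for rows in scale:
    rows += rows % 3
    rows = emit(rows)
result = xs % scale

if result < result:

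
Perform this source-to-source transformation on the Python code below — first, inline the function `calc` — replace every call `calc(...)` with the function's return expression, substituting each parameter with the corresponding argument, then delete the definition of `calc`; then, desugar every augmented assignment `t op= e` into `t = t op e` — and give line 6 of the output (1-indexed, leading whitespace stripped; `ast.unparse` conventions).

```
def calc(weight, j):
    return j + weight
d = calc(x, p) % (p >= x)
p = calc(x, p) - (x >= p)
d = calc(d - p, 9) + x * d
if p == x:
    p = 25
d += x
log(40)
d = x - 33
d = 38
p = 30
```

d = d + x

Transformed code:
d = (p + x) % (p >= x)
p = p + x - (x >= p)
d = 9 + (d - p) + x * d
if p == x:
    p = 25
d = d + x
log(40)
d = x - 33
d = 38
p = 30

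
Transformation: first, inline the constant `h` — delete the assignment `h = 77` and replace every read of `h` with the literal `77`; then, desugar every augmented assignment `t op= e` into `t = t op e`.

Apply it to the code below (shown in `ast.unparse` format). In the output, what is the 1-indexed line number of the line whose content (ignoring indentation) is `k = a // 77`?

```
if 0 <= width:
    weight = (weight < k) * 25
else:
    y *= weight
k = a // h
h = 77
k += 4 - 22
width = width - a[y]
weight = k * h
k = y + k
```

Transformed code:
if 0 <= width:
    weight = (weight < k) * 25
else:
    y = y * weight
k = a // 77
k = k + (4 - 22)
width = width - a[y]
weight = k * 77
k = y + k

5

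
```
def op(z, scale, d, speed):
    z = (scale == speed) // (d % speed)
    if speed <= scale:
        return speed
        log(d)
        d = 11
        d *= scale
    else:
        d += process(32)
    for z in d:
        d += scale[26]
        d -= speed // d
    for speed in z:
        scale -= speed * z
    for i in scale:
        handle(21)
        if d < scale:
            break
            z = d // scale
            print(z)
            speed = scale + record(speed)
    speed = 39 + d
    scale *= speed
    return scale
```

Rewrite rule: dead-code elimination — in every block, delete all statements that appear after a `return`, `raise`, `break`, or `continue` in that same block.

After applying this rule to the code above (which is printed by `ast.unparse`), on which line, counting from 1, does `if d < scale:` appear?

14

Transformed code:
def op(z, scale, d, speed):
    z = (scale == speed) // (d % speed)
    if speed <= scale:
        return speed
    else:
        d += process(32)
    for z in d:
        d += scale[26]
        d -= speed // d
    for speed in z:
        scale -= speed * z
    for i in scale:
        handle(21)
        if d < scale:
            break
    speed = 39 + d
    scale *= speed
    return scale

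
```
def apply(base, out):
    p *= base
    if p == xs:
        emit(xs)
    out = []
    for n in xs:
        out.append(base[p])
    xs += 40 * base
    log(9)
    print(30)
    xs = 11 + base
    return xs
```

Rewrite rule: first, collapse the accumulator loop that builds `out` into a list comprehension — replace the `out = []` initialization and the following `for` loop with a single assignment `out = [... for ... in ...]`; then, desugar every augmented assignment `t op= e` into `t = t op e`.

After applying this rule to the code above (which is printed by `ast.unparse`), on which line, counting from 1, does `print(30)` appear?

Transformed code:
def apply(base, out):
    p = p * base
    if p == xs:
        emit(xs)
    out = [base[p] for n in xs]
    xs = xs + 40 * base
    log(9)
    print(30)
    xs = 11 + base
    return xs

8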